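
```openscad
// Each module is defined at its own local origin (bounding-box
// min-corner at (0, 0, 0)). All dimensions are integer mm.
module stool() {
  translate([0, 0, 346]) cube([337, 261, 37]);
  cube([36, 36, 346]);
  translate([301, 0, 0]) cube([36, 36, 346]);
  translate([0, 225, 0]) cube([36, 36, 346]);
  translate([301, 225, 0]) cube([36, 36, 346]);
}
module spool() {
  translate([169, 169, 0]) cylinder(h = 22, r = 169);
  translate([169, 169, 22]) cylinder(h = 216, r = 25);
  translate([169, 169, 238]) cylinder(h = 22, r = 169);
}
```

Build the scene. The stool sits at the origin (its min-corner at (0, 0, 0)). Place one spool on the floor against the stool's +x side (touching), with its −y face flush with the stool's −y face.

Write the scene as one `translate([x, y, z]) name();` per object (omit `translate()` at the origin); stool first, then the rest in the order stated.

stool();
translate([337, 0, 0]) spool();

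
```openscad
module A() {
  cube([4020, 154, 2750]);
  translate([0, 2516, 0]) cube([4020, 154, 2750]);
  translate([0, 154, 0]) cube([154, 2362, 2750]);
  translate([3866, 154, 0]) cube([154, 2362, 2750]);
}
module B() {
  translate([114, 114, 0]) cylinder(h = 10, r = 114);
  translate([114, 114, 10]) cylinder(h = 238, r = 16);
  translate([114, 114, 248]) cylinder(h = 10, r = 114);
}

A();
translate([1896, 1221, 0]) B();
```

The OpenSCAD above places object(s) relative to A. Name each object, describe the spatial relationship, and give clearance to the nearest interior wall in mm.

Clearances: x = 1742, y = 1067; minimum 1067 mm.

A is a house frame. B is a spool. The spool sits inside the house frame, centred. The clearance to the nearest interior wall is 1067 mm.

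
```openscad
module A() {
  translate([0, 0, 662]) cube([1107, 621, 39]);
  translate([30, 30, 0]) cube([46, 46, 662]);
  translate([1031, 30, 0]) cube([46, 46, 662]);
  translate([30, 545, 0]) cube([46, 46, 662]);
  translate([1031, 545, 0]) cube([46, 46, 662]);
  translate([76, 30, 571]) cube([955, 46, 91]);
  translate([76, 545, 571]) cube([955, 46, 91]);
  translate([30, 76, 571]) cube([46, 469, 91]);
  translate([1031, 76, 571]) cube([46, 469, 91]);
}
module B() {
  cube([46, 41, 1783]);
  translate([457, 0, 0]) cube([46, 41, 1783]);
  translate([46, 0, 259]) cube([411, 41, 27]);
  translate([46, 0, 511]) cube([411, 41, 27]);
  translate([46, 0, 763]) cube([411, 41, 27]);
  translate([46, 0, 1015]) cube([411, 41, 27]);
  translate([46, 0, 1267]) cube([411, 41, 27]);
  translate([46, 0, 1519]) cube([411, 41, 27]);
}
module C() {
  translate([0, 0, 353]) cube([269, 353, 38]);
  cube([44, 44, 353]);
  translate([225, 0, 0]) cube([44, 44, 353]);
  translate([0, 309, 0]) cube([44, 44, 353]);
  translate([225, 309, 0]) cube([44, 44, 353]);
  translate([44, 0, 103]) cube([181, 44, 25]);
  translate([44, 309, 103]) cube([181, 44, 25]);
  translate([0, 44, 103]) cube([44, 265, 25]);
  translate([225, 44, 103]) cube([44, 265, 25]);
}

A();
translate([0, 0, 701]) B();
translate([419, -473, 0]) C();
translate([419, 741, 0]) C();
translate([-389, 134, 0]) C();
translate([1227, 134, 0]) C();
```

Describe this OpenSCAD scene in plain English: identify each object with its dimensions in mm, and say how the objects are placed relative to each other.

A is a table: top 1107 mm (x) × 621 mm (y), 39 mm thick, upper face at z = 701 mm, on four 46×46 mm square legs, each inset 30 mm from the nearest pair of top edges, running from z = 0 to the bottom of the top. Four apron rails, 46 mm thick and 91 mm tall, run between adjacent legs with their top edges flush with the underside of the top and their outer faces flush with the legs' outer faces.

B is a wooden ladder with two side rails of 46×41 mm section and 1783 mm height, set 503 mm apart overall. Between them run 6 rectangular rungs (41 mm deep, 27 mm thick), front faces flush with the rails' −y face. The bottom of the first rung is 259 mm above the floor and each subsequent rung is 252 mm higher than the one below.

C is a simple wooden stool: a rectangular seat 269 mm (x) by 353 mm (y), 38 mm thick, top face at z = 391 mm, on four square legs, each 44×44 mm in cross-section. The legs rest on z = 0, each flush with a corner of the seat. Four stretchers, 44 mm wide and 25 mm tall, connect adjacent legs with their undersides at z = 103 mm, each running between the inner faces of the legs it joins and aligned with the legs' outer faces on the other axis.

The ladder is on top of the table. Four stools sit around the table at the −y, +y, −x, +x sides.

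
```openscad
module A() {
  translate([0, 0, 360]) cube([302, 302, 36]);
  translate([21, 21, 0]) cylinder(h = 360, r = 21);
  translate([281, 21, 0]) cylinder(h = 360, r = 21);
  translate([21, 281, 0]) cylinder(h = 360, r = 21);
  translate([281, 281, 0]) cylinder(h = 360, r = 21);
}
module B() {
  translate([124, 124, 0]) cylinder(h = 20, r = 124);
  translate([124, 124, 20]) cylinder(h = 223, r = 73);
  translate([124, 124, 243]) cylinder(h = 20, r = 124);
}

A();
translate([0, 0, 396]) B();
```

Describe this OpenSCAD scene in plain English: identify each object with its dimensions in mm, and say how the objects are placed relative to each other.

A is a four-legged stool. The seat is 302×302 mm, 36 mm thick, top at z = 396 mm. It stands on four round legs, each 42 mm in diameter, from z = 0 to the seat underside, each leg's axis is inset half a diameter from the nearest pair of seat edges (so the leg's bounding box is flush with the corner).

B is a spool: two coaxial disc flanges of radius 124 mm and thickness 20 mm, joined by a core cylinder of radius 73 mm and height 223 mm. The lower flange rests on z = 0 and the three cylinders share a vertical axis.

The spool is on top of the stool.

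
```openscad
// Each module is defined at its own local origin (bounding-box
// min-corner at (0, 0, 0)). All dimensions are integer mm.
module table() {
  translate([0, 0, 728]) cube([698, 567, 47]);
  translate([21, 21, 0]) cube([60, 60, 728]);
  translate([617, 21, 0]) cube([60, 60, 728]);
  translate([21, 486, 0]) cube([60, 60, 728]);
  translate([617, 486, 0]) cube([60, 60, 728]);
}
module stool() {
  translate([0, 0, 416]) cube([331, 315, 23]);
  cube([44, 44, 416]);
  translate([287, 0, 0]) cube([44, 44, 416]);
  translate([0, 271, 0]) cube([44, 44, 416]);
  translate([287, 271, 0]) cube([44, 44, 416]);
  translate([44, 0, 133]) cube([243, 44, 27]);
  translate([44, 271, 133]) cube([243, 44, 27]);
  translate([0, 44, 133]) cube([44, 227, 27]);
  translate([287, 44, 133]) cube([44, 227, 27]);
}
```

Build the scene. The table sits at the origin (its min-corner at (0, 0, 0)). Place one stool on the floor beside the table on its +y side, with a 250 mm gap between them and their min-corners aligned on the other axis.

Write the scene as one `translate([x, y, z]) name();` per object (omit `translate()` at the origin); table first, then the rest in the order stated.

table();
translate([0, 817, 0]) stool();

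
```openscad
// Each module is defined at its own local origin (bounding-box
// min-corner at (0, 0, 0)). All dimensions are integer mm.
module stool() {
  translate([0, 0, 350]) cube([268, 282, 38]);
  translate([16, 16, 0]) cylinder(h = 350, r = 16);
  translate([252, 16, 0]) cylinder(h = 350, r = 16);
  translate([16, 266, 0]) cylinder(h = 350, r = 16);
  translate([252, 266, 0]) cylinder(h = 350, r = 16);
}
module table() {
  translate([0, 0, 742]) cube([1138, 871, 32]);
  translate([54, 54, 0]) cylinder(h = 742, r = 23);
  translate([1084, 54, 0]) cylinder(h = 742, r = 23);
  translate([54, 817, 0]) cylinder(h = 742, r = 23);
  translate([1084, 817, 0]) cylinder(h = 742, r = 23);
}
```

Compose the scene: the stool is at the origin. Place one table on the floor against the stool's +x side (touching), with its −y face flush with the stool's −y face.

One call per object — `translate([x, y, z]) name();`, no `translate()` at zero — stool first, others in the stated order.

stool();
translate([268, 0, 0]) table();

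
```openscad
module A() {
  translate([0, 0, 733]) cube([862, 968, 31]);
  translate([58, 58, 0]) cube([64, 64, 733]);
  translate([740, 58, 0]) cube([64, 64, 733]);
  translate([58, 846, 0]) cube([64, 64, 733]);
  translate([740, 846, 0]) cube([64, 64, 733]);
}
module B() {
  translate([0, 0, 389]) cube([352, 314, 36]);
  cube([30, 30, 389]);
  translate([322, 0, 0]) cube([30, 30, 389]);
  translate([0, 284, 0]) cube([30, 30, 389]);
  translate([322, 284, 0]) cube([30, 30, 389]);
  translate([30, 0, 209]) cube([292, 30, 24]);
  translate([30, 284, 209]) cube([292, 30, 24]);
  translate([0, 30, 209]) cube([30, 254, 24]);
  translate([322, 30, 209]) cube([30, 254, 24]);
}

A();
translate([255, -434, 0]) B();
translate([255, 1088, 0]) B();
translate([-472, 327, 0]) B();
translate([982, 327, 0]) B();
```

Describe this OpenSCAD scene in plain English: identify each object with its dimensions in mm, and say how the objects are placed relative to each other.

A is a table with a 862×968 mm rectangular top, 31 mm thick, top surface at z = 764 mm, supported by four 64×64 mm square legs, each inset 58 mm from the nearest pair of top edges, running from the floor.

B is a simple wooden stool: a rectangular seat 352 mm (x) by 314 mm (y), 36 mm thick, top face at z = 425 mm, on four square legs, each 30×30 mm in cross-section. The legs rest on z = 0, each flush with a corner of the seat. Four stretchers, 30 mm wide and 24 mm tall, connect adjacent legs with their undersides at z = 209 mm, each running between the inner faces of the legs it joins and aligned with the legs' outer faces on the other axis.

Four stools sit around the table at the −y, +y, −x, +x sides.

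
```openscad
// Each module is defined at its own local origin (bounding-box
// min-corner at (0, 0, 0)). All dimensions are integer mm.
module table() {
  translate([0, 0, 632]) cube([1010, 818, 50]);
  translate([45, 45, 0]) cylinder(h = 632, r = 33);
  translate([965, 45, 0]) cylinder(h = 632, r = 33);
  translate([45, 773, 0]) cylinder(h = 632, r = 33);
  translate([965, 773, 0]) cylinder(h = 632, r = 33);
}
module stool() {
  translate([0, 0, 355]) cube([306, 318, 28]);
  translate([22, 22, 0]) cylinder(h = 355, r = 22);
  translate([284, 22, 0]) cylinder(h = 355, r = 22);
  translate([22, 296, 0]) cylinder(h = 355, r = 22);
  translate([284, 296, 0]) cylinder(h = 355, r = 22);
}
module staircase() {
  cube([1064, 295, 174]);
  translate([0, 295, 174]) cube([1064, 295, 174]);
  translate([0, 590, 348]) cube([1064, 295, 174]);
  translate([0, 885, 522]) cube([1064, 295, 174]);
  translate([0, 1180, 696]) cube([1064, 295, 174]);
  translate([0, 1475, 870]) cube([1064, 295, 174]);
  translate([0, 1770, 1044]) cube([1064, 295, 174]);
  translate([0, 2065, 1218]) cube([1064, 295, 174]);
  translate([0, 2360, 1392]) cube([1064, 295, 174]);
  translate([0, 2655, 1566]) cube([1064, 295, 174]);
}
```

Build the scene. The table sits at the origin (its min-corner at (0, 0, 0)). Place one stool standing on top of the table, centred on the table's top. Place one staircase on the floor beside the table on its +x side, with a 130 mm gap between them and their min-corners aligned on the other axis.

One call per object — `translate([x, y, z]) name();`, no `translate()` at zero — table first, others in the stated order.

table();
translate([352, 250, 682]) stool();
translate([1140, 0, 0]) staircase();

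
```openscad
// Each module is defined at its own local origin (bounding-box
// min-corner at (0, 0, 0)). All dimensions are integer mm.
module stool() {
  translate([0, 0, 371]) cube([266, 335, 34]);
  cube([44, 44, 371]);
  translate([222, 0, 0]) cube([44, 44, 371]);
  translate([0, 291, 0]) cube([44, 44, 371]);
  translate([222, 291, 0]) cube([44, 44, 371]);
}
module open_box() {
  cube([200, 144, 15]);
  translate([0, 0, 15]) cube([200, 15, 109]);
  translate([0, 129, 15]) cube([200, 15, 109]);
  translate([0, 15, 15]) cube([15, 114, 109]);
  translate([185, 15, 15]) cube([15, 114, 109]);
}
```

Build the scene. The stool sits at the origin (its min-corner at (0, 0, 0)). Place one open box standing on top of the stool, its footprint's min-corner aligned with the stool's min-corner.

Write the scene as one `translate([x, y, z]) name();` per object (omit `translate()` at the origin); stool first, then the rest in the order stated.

stool();
translate([0, 0, 405]) open_box();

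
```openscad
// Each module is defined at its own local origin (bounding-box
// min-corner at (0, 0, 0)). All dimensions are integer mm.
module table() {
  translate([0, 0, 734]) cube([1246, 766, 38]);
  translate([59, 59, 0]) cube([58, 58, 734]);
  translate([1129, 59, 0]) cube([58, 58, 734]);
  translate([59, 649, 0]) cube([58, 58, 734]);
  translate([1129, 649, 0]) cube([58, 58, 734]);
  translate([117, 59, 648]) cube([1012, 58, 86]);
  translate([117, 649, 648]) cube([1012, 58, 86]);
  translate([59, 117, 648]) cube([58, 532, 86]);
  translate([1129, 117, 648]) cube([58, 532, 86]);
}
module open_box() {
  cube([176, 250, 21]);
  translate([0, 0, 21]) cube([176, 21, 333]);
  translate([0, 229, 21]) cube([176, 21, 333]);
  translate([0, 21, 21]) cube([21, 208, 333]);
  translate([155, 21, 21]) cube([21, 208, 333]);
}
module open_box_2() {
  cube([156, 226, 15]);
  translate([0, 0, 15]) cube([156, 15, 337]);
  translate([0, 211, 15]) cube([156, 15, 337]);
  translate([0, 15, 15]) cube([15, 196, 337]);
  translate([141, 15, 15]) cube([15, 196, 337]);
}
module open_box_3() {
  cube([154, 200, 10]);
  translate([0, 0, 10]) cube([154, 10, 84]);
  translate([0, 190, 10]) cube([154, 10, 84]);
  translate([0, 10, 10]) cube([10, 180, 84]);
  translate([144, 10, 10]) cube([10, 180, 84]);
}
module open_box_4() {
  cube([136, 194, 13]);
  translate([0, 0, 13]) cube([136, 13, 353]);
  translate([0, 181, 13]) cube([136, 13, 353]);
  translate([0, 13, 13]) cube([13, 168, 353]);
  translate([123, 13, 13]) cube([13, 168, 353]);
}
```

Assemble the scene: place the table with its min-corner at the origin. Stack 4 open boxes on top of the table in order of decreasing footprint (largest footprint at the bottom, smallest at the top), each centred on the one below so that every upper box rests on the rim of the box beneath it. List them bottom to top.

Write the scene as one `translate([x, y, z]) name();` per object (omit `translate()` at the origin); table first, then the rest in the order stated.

table();
translate([535, 258, 772]) open_box();
translate([545, 270, 1126]) open_box_2();
translate([546, 283, 1478]) open_box_3();
translate([555, 286, 1572]) open_box_4();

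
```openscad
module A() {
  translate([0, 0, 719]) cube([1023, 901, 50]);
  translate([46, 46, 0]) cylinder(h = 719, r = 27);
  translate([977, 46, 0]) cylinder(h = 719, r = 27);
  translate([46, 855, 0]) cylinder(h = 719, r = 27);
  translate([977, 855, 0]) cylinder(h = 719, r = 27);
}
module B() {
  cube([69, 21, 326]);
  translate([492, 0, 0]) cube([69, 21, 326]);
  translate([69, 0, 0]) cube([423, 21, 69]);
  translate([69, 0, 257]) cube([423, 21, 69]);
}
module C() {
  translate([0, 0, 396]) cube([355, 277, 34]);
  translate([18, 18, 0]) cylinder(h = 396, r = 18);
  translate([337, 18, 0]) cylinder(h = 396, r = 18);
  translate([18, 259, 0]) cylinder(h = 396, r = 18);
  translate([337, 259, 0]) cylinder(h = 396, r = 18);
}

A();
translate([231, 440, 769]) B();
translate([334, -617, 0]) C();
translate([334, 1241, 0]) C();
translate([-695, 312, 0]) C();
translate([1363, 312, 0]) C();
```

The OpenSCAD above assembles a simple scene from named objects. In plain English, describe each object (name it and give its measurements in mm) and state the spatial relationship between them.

A is a table: top 1023 mm (x) × 901 mm (y), 50 mm thick, upper face at z = 769 mm, on four round legs of 54 mm diameter, each leg's bounding box inset 19 mm from the nearest pair of top edges, running from z = 0 to the bottom of the top.

B is a rectangular picture frame lying in the x–z plane (depth along y). The opening is 423 mm wide (x) by 188 mm tall (z), surrounded by a border 69 mm wide on all four sides. The frame is 21 mm deep and is made of two full-height vertical stiles with two horizontal rails fitted between them.

C is a four-legged stool. The seat is 355×277 mm, 34 mm thick, top at z = 430 mm. It stands on four round legs, each 36 mm in diameter, from z = 0 to the seat underside, each leg's axis is inset half a diameter from the nearest pair of seat edges (so the leg's bounding box is flush with the corner).

The picture frame is on top of the table, centred. Four stools sit around the table at the −y, +y, −x, +x sides.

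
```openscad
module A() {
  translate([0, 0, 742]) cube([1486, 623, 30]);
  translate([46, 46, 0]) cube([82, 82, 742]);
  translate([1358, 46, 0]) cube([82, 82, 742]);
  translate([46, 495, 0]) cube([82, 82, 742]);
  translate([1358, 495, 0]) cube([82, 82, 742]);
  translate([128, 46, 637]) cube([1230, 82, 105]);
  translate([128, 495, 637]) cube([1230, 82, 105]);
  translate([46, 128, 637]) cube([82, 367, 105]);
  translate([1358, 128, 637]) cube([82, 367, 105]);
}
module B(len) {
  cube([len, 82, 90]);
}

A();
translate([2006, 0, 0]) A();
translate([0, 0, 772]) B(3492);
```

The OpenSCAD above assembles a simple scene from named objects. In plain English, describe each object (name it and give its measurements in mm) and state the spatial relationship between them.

A is a table: top 1486 mm (x) × 623 mm (y), 30 mm thick, upper face at z = 772 mm, on four 82×82 mm square legs, each inset 46 mm from the nearest pair of top edges, running from z = 0 to the bottom of the top. Four apron rails, 82 mm thick and 105 mm tall, run between adjacent legs with their top edges flush with the underside of the top and their outer faces flush with the legs' outer faces.

B is a rectangular beam 3492 mm long (x), 82 mm deep (y), 90 mm thick (z).

The beam spans the tops of two tables placed 520 mm apart, resting at z = 772 mm.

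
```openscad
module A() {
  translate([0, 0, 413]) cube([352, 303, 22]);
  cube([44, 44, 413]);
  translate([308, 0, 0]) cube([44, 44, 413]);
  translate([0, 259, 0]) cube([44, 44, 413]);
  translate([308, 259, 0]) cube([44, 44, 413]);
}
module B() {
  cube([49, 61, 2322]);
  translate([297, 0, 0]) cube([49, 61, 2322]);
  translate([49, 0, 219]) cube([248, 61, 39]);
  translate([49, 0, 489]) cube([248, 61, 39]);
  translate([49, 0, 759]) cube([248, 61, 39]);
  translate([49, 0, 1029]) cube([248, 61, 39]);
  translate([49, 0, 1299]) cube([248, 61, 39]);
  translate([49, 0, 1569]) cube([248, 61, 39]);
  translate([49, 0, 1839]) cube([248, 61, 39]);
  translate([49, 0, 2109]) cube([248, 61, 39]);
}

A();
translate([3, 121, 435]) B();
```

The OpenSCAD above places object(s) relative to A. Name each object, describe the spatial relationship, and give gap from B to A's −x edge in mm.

The ladder's min-x is at 3; the stool's min-x is 0; gap = 3 mm.

A is a stool. B is a ladder. The ladder is on top of the stool, centred. The gap from the ladder to the stool's −x edge is 3 mm.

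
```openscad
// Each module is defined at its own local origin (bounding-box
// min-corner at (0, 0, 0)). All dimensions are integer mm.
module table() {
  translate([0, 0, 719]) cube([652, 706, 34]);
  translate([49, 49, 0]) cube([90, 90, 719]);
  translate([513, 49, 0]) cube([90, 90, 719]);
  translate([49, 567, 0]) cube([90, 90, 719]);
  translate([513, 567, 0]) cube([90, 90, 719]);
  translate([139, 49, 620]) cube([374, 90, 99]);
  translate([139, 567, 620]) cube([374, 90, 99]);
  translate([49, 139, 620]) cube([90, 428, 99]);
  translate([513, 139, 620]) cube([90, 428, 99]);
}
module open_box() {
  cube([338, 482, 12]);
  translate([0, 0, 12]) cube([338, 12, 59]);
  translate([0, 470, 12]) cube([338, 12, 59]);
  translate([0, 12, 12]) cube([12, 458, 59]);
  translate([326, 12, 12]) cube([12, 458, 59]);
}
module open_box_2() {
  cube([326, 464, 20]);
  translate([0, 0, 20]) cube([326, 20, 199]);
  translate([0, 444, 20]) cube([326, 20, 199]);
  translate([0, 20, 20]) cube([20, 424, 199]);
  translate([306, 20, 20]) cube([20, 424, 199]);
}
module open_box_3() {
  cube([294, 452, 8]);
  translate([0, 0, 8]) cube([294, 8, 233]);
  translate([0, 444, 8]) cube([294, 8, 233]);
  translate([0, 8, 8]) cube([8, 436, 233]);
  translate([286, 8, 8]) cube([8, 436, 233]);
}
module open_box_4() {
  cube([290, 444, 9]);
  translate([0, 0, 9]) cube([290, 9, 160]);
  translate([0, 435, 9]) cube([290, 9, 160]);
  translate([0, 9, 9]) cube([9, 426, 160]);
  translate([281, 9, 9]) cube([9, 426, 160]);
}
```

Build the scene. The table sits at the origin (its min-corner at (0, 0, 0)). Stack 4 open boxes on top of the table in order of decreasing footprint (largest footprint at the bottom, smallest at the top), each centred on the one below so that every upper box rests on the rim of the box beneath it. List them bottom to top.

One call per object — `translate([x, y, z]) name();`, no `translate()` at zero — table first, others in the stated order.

table();
translate([157, 112, 753]) open_box();
translate([163, 121, 824]) open_box_2();
translate([179, 127, 1043]) open_box_3();
translate([181, 131, 1284]) open_box_4();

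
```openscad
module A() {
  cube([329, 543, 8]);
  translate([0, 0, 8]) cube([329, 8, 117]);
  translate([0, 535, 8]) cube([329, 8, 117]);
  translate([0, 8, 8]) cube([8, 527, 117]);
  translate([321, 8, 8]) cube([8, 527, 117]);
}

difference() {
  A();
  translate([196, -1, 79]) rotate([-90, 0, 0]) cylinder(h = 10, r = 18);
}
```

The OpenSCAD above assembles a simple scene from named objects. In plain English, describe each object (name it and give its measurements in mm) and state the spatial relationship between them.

A is an open-topped rectangular box: outside dimensions 329×543×125 mm, with a uniform wall and base thickness of 8 mm. The base is a full 329×543 slab on the floor; four walls sit on top of the base. The front and back walls (the −y and +y sides) span the full width; the two side walls fit between them.

The open box has a circular hole of radius 18 mm through its front wall, centred at (x = 196, z = 79).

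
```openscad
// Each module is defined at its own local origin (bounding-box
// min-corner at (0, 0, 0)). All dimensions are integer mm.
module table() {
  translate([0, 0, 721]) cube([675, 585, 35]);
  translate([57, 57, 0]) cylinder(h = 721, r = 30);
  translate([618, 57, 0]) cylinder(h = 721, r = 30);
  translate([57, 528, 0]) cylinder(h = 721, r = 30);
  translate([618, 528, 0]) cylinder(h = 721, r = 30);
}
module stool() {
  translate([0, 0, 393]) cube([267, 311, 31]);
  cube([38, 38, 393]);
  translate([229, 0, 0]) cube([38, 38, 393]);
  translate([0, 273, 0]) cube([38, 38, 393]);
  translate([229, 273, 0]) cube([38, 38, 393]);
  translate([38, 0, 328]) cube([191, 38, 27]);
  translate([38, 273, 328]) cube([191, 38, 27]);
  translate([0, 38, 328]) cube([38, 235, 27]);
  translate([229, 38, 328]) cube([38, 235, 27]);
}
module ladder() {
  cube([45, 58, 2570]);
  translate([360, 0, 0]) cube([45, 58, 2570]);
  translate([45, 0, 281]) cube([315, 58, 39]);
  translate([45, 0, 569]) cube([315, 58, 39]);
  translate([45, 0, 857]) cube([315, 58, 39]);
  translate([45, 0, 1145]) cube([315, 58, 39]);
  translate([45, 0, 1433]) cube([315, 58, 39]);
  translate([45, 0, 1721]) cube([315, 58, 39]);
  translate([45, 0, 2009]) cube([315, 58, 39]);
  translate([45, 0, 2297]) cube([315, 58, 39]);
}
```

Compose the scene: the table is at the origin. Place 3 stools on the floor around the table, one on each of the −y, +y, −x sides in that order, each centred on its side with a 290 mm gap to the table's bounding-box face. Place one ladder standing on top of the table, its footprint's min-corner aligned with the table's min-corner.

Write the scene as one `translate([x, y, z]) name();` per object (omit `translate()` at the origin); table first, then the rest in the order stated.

table();
translate([204, -601, 0]) stool();
translate([204, 875, 0]) stool();
translate([-557, 137, 0]) stool();
translate([0, 0, 756]) ladder();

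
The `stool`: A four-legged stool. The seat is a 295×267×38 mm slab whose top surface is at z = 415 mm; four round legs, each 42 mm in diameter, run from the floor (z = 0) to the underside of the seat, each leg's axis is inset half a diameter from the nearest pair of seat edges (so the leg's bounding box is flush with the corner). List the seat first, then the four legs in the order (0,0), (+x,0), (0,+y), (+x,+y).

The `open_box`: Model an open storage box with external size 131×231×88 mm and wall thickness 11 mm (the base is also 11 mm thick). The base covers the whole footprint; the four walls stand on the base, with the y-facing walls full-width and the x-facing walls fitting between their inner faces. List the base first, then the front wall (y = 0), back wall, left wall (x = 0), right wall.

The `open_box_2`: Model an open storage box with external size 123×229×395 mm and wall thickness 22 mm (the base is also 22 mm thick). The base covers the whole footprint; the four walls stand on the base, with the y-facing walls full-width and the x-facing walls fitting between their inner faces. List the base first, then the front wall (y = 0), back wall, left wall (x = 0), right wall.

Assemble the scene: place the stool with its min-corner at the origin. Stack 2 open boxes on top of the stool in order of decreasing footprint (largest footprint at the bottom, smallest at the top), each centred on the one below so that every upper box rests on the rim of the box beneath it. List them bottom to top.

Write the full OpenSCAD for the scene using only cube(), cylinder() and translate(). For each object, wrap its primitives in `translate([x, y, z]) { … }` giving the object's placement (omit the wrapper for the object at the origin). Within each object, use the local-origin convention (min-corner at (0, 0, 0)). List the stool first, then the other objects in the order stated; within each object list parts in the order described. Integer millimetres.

translate([0, 0, 377]) cube([295, 267, 38]);
translate([21, 21, 0]) cylinder(h = 377, r = 21);
translate([274, 21, 0]) cylinder(h = 377, r = 21);
translate([21, 246, 0]) cylinder(h = 377, r = 21);
translate([274, 246, 0]) cylinder(h = 377, r = 21);
translate([82, 18, 415]) {
  cube([131, 231, 11]);
  translate([0, 0, 11]) cube([131, 11, 77]);
  translate([0, 220, 11]) cube([131, 11, 77]);
  translate([0, 11, 11]) cube([11, 209, 77]);
  translate([120, 11, 11]) cube([11, 209, 77]);
}
translate([86, 19, 503]) {
  cube([123, 229, 22]);
  translate([0, 0, 22]) cube([123, 22, 373]);
  translate([0, 207, 22]) cube([123, 22, 373]);
  translate([0, 22, 22]) cube([22, 185, 373]);
  translate([101, 22, 22]) cube([22, 185, 373]);
}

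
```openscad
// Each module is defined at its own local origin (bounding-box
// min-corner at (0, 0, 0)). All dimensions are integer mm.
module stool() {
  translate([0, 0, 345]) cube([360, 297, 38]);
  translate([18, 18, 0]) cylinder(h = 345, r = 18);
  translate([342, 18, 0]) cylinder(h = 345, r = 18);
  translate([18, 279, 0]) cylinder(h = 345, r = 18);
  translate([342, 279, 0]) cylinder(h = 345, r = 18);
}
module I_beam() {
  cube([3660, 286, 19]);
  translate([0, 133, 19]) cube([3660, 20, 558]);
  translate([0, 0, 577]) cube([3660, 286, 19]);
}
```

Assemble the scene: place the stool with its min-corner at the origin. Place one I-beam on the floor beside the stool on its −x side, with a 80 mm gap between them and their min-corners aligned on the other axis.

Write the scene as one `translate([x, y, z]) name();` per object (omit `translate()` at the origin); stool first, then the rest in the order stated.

stool();
translate([-3740, 0, 0]) I_beam();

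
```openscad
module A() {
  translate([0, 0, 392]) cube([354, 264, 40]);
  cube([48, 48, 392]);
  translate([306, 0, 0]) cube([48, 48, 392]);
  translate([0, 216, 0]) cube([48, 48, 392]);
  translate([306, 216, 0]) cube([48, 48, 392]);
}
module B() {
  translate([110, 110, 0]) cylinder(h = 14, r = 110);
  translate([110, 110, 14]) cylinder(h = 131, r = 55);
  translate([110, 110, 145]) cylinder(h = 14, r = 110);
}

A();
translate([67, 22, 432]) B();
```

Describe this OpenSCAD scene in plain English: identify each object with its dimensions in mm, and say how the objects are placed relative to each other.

A is a four-legged stool. The seat is a 354×264×40 mm slab whose top surface is at z = 432 mm; four square legs, each 48×48 mm in cross-section, run from the floor (z = 0) to the underside of the seat, each flush with a corner of the seat.

B is a spool: two coaxial disc flanges of radius 110 mm and thickness 14 mm, joined by a core cylinder of radius 55 mm and height 131 mm. The lower flange rests on z = 0 and the three cylinders share a vertical axis.

The spool is on top of the stool, centred.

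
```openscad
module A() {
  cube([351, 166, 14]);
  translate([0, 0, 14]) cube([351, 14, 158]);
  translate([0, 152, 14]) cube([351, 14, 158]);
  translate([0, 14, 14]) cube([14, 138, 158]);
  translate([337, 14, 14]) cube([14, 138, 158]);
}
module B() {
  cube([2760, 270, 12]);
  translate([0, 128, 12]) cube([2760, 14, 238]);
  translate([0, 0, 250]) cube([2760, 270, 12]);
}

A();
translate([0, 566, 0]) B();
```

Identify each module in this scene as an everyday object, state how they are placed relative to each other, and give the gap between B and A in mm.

A is an open box. B is an I-beam. The I-beam is on the floor beside the open box on its +y side. The gap between the I-beam and the open box is 400 mm.

The I-beam's nearest face is 400 mm from the open box's +y face.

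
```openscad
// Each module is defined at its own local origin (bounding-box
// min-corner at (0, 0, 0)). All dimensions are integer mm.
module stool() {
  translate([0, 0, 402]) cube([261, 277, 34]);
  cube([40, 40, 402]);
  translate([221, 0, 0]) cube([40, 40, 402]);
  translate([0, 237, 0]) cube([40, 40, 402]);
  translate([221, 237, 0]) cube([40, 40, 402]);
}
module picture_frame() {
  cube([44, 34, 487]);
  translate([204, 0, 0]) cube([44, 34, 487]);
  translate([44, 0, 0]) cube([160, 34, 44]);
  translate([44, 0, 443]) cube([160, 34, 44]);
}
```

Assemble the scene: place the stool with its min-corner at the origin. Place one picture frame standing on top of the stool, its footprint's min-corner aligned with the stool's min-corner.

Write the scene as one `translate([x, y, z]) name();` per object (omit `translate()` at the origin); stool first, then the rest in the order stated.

stool();
translate([0, 0, 436]) picture_frame();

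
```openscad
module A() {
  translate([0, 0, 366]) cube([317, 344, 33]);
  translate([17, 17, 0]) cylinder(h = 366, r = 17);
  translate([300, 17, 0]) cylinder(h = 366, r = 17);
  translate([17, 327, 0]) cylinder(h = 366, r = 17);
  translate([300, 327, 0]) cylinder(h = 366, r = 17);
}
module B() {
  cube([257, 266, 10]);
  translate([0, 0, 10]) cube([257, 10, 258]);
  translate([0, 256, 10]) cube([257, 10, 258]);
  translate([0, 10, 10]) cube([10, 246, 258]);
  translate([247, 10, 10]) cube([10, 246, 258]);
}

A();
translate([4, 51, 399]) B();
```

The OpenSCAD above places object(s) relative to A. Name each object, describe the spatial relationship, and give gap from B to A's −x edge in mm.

A is a stool. B is an open box. The open box is on top of the stool. The gap from the open box to the stool's −x edge is 4 mm.

The open box's min-x is at 4; the stool's min-x is 0; gap = 4 mm.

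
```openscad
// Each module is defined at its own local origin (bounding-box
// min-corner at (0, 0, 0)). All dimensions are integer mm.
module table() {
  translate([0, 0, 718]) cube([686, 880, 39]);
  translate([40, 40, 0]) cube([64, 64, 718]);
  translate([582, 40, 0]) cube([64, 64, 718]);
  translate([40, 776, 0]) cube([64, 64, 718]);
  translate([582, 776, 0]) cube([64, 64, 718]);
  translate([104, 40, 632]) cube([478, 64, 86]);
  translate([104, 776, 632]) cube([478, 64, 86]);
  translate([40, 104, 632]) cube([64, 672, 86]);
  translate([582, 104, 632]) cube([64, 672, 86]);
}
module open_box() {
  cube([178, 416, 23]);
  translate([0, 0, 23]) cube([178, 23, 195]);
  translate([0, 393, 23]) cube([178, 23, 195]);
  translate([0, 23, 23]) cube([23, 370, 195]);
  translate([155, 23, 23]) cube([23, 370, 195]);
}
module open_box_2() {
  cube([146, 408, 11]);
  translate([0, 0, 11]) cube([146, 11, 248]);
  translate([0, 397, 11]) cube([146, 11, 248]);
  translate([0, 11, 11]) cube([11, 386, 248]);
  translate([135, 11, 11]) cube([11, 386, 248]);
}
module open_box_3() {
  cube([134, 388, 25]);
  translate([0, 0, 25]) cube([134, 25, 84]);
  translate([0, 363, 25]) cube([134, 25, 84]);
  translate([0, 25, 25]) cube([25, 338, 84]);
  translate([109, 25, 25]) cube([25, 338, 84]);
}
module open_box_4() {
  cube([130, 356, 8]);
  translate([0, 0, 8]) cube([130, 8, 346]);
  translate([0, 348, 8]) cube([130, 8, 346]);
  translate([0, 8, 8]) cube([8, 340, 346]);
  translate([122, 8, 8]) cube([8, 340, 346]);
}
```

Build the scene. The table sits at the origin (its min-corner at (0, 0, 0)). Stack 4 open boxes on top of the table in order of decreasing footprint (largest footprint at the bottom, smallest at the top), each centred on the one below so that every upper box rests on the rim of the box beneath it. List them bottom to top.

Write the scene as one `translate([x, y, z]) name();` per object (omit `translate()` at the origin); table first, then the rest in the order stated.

table();
translate([254, 232, 757]) open_box();
translate([270, 236, 975]) open_box_2();
translate([276, 246, 1234]) open_box_3();
translate([278, 262, 1343]) open_box_4();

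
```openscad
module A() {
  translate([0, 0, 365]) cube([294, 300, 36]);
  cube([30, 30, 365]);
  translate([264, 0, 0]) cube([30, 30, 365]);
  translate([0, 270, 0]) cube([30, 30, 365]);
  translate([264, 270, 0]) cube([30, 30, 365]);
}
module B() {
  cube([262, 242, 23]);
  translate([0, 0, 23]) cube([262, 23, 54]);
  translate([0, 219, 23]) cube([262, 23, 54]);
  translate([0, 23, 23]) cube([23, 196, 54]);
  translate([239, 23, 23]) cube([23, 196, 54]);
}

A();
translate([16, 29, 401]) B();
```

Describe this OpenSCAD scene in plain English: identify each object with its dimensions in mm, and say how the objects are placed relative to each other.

A is a simple wooden stool: a rectangular seat 294 mm (x) by 300 mm (y), 36 mm thick, top face at z = 401 mm, on four square legs, each 30×30 mm in cross-section. The legs rest on z = 0, each flush with a corner of the seat.

B is an open-topped rectangular box: outside dimensions 262×242×77 mm, with a uniform wall and base thickness of 23 mm. The base is a full 262×242 slab on the floor; four walls sit on top of the base. The front and back walls (the −y and +y sides) span the full width; the two side walls fit between them.

The open box is on top of the stool, centred.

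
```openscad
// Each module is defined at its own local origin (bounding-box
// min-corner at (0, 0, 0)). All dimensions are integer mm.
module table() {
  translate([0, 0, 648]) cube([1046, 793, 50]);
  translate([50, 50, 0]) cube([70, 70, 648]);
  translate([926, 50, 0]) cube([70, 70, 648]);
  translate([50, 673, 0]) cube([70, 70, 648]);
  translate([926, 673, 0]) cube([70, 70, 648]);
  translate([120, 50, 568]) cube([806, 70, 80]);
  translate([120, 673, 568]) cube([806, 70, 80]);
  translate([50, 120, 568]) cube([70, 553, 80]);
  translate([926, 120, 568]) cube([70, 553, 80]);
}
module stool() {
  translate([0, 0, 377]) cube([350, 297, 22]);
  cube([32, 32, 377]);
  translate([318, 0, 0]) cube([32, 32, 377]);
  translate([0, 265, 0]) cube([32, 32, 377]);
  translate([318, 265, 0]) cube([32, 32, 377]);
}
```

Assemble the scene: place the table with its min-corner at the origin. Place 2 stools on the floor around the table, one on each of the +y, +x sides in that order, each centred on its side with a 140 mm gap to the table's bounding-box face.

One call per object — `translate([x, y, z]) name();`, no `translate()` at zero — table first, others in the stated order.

table();
translate([348, 933, 0]) stool();
translate([1186, 248, 0]) stool();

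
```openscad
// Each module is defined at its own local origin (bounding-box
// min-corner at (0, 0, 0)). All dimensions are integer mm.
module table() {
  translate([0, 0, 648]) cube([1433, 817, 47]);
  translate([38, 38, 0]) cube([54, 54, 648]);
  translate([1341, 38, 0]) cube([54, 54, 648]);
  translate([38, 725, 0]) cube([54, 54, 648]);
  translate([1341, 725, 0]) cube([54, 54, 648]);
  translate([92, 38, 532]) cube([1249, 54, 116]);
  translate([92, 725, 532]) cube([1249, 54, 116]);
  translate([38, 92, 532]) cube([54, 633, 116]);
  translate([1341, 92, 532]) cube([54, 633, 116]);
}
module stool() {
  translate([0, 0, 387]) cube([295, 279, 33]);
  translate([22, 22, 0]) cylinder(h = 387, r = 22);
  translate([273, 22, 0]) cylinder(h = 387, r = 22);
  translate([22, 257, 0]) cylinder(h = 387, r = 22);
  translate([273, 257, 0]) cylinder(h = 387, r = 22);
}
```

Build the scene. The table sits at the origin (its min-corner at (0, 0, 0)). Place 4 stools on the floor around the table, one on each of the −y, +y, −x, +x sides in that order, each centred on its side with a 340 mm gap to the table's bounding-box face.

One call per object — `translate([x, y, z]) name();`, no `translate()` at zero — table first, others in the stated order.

table();
translate([569, -619, 0]) stool();
translate([569, 1157, 0]) stool();
translate([-635, 269, 0]) stool();
translate([1773, 269, 0]) stool();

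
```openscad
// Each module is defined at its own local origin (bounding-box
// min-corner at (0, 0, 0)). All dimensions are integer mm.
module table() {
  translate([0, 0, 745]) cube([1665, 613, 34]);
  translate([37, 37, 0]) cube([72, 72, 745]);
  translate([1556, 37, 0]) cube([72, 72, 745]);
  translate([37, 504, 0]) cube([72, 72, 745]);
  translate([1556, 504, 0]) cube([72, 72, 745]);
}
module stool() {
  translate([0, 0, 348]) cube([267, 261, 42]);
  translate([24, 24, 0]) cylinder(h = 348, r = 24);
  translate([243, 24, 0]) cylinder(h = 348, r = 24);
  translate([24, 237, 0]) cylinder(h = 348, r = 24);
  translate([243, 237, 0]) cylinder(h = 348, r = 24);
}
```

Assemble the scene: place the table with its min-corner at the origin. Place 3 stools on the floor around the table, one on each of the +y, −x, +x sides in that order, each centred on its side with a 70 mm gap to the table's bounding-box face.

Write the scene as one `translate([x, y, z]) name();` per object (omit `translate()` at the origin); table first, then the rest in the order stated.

table();
translate([699, 683, 0]) stool();
translate([-337, 176, 0]) stool();
translate([1735, 176, 0]) stool();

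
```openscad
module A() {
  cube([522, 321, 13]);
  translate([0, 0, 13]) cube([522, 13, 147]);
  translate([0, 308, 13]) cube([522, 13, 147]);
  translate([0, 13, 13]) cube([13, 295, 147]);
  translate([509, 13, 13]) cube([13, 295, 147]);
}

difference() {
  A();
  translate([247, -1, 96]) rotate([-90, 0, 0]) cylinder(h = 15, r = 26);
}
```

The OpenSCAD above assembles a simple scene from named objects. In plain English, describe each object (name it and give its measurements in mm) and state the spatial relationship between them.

A is an open storage box with external size 522×321×160 mm and wall thickness 13 mm (the base is also 13 mm thick). The base covers the whole footprint; the four walls stand on the base, with the y-facing walls full-width and the x-facing walls fitting between their inner faces.

The open box has a circular hole of radius 26 mm through its front wall, centred at (x = 247, z = 96).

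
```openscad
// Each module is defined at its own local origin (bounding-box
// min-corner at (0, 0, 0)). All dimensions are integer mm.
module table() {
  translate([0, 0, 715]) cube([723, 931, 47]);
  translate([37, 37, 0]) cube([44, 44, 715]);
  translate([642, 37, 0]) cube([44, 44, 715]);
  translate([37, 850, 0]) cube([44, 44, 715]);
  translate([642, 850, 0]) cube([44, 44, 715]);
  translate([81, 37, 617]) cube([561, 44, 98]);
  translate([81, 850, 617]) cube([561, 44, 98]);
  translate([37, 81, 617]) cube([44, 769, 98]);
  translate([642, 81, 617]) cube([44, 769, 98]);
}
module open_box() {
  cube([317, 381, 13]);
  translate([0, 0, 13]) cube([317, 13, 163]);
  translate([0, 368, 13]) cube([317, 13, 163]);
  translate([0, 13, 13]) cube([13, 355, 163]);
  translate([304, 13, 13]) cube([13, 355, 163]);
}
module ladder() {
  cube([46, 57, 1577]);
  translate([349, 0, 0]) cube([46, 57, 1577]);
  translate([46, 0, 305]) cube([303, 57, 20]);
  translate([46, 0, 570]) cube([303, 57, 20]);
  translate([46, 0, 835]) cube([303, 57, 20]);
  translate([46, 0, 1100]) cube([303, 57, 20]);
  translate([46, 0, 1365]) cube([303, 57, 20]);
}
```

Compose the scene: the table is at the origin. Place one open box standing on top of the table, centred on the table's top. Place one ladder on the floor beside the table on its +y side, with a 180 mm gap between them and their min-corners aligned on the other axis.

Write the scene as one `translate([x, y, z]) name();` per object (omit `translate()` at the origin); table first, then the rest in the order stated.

table();
translate([203, 275, 762]) open_box();
translate([0, 1111, 0]) ladder();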